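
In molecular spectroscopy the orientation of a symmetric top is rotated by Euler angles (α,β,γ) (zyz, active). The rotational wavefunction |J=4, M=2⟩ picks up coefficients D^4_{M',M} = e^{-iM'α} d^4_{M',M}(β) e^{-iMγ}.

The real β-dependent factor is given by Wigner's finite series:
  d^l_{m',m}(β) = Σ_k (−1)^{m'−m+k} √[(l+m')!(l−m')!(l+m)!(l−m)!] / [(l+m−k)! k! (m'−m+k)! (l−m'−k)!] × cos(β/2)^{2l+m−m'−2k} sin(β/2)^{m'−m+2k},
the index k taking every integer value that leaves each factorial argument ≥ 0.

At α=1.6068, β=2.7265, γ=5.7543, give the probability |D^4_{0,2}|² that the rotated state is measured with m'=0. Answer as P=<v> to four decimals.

P=0.0977

D^4_{0,2}(1.6068,2.7265,5.7543) = e^{-i·0·1.6068}·d^4_{0,2}(2.7265)·e^{-i·2·5.7543}. Compute d first:
Half-angle: c=0.206060, s=0.978539. N=√(24·24·720·2)=910.735966
k: max(0,(2)−(0))=2 … min(4+(2),4−(0))=4
  k=2: (−1)^0·910.7360/(96)·0.2061^6·0.9785^2 = +0.000695
  k=3: (−1)^1·910.7360/(36)·0.2061^4·0.9785^4 = -0.041819
  k=4: (−1)^2·910.7360/(96)·0.2061^2·0.9785^6 = +0.353652
d^4_{0,2}(2.7265) = +0.000695 -0.041819 +0.353652 = +0.312529
|D^4_{0,2}|² = |d^4_{0,2}(β)|² = (+0.312529)² = 0.097674 (the z-rotation phases have unit modulus)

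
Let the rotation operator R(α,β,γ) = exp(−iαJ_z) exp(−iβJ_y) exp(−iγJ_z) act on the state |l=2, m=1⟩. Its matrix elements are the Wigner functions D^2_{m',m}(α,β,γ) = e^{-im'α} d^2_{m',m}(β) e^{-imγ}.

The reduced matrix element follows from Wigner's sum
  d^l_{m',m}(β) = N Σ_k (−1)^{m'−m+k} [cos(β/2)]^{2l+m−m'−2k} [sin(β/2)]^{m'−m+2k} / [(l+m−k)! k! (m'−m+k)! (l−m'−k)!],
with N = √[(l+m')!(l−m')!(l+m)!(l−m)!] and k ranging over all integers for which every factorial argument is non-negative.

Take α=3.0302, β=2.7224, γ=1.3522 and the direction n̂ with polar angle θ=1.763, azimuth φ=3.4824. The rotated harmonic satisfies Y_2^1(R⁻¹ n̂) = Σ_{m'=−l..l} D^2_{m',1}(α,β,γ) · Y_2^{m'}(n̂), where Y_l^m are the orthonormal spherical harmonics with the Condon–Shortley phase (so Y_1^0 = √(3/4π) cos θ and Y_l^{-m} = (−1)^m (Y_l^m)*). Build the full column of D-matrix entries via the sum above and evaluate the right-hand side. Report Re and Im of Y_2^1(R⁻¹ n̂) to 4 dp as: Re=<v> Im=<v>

Need the full column D^2_{m',1} for m'=−2..2 at α=3.0302, β=2.7224, γ=1.3522.
cos(β/2)=0.208065, sin(β/2)=0.978115
d^2_{-2,1}: single k=3 term ⇒ +0.389403;  D = -0.001631-0.389399i
d^2_{-1,1}: k∈[2..3] ⇒ +0.124251 -0.915292 = -0.791041;  D = +0.084640-0.786500i
d^2_{0,1}: k∈[1..2] ⇒ +0.021581 -0.476919 = -0.455338;  D = -0.098744+0.444503i
d^2_{1,1}: k∈[0..1] ⇒ +0.001874 -0.124251 = -0.122377;  D = +0.039654-0.115774i
d^2_{2,1}: single k=0 term ⇒ -0.017620;  D = -0.007527+0.015932i
Y_2^{m'}(θ=1.763,φ=3.4824) and Σ D·Y over m':
  (-0.0016-0.3894i)·(+0.2890-0.2345i)  (+0.0846-0.7865i)·(+0.1365-0.0484i)  (-0.0987+0.4445i)·(-0.2809+0.0000i)  (+0.0397-0.1158i)·(-0.1365-0.0484i)  (-0.0075+0.0159i)·(+0.2890+0.2345i)
Y_2^1(R⁻¹ n̂) = -0.107504-0.331756i

Re=-0.1075 Im=-0.3318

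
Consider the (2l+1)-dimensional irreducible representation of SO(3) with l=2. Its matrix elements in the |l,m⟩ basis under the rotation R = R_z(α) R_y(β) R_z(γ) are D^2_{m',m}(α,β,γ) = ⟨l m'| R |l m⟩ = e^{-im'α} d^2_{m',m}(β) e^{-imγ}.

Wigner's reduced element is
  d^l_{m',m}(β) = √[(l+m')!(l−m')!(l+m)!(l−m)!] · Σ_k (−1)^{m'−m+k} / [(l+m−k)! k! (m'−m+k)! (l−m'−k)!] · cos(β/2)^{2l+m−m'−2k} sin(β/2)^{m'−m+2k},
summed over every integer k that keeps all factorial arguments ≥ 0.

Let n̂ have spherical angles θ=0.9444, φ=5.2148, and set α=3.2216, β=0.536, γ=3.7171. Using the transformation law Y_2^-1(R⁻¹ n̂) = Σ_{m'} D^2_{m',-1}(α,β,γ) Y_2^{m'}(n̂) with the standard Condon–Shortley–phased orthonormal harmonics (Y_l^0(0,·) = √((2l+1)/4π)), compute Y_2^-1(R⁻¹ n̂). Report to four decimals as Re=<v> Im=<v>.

Re=0.0229 Im=0.2424

Need the full column D^2_{m',-1} for m'=−2..2 at α=3.2216, β=0.536, γ=3.7171.
cos(β/2)=0.964302, sin(β/2)=0.264803
d^2_{-2,-1}: single k=1 term ⇒ +0.474890;  D = -0.352122-0.318639i
d^2_{-1,-1}: k∈[0..1] ⇒ +0.864675 -0.195612 = +0.669064;  D = +0.530390+0.407839i
d^2_{0,-1}: k∈[0..1] ⇒ -0.581619 +0.043859 = -0.537760;  D = +0.451136+0.292682i
d^2_{1,-1}: k∈[0..1] ⇒ +0.195612 -0.004917 = +0.190695;  D = +0.167760+0.090670i
d^2_{2,-1}: single k=0 term ⇒ -0.035811;  D = +0.032764+0.014455i
Y_2^{m'}(θ=0.9444,φ=5.2148) and Σ D·Y over m':
  (-0.3521-0.3186i)·(-0.1360+0.2140i)  (+0.5304+0.4078i)·(+0.1767+0.3216i)  (+0.4511+0.2927i)·(+0.0098+0.0000i)  (+0.1678+0.0907i)·(-0.1767+0.3216i)  (+0.0328+0.0145i)·(-0.1360-0.2140i)
Y_2^-1(R⁻¹ n̂) = +0.022872+0.242391i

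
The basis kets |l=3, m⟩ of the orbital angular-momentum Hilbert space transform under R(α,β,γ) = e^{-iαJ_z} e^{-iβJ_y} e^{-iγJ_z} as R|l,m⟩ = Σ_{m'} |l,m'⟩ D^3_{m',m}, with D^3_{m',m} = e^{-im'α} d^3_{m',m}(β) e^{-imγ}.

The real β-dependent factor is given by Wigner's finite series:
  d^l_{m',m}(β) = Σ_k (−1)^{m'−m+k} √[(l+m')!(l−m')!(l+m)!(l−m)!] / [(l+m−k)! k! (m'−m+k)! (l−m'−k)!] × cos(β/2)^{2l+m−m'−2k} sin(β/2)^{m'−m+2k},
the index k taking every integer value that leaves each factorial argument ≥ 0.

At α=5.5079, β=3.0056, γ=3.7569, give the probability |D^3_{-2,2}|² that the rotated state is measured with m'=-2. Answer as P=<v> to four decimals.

P=0.9280

Split into d^3_{-2,2}(β=3.0056) × two z-phases.
c=cos(3.0056/2)=0.067944, s=sin(3.0056/2)=0.997689; N=√[1·120·120·1]=120.000000
The bounds max(0,m−m')=4 and min(l+m,l−m')=5 give 2 terms
  k=4: (−1)^0·120.0000/(24)·0.0679^2·0.9977^4 = +0.022869
  k=5: (−1)^1·120.0000/(120)·0.0679^0·0.9977^6 = -0.986215
d^3_{-2,2}(3.0056) = +0.022869 -0.986215 = -0.963345
|D^3_{-2,2}|² = |d^3_{-2,2}(β)|² = (-0.963345)² = 0.928034 (the z-rotation phases have unit modulus)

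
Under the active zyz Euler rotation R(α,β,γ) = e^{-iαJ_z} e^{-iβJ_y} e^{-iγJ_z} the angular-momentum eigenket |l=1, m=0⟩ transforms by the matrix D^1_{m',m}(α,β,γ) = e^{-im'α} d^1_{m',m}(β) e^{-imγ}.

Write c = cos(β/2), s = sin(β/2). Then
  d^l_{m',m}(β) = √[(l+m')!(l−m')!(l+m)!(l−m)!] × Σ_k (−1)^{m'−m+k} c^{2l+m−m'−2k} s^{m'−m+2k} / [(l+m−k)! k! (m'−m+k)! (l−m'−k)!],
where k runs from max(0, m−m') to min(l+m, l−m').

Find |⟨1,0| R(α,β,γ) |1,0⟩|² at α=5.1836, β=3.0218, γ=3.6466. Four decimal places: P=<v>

P=0.9857

D^1_{0,0}(5.1836,3.0218,3.6466) = e^{-i·0·5.1836}·d^1_{0,0}(3.0218)·e^{-i·0·3.6466}. Compute d first:
c=cos(3.0218/2)=0.059861, s=sin(3.0218/2)=0.998207; N=√[1·1·1·1]=1.000000
The bounds max(0,m−m')=0 and min(l+m,l−m')=1 give 2 terms
  k=0: (−1)^0·1.0000/(1)·0.0599^2·0.9982^0 = +0.003583
  k=1: (−1)^1·1.0000/(1)·0.0599^0·0.9982^2 = -0.996417
d^1_{0,0}(3.0218) = +0.003583 -0.996417 = -0.992833
|D^1_{0,0}|² = |d^1_{0,0}(β)|² = (-0.992833)² = 0.985718 (the z-rotation phases have unit modulus)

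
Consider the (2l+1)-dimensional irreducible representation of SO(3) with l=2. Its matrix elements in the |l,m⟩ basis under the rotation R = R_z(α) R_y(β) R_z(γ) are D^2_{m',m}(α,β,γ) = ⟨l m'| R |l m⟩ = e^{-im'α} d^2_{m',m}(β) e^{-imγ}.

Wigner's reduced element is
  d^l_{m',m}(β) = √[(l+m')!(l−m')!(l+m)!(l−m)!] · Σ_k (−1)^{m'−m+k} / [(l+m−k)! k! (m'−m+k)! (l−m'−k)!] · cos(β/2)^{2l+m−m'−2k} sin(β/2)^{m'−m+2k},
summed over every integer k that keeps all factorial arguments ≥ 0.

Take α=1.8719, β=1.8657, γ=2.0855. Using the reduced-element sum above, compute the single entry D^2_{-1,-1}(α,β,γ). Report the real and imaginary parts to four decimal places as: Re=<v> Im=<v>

First d^2_{-1,-1}(β=1.8657), then the phase factors e^{-i(-1)α} and e^{-i(-1)γ}:
Half-angle: c=0.595547, s=0.803321. N=√(1·6·1·6)=6.000000
Admissible k: 0..1 (factorial args all ≥0)
  k=0: (−1)^0·6.0000/(6)·0.5955^4·0.8033^0 = +0.125795
  k=1: (−1)^1·6.0000/(2)·0.5955^2·0.8033^2 = -0.686643
d^2_{-1,-1}(1.8657) = +0.125795 -0.686643 = -0.560848
Phases: e^{-i·(-1)·1.8719}=-0.296574+0.955010i, e^{-i·(-1)·2.0855}=-0.492277+0.870439i ⇒ D=+0.384338+0.408454i

Re=0.3843 Im=0.4085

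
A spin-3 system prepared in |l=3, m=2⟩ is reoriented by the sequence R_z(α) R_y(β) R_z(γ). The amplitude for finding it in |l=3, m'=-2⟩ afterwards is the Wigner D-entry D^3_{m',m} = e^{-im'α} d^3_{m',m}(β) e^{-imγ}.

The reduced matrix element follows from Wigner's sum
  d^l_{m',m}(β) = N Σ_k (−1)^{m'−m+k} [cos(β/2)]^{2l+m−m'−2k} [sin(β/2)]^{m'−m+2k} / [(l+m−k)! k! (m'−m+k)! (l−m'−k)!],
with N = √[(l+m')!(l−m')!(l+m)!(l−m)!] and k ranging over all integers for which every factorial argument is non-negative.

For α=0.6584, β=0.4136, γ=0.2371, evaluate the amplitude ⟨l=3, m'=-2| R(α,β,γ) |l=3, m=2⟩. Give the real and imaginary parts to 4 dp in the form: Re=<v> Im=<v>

D^3_{-2,2}(0.6584,0.4136,0.2371) = e^{-i·-2·0.6584}·d^3_{-2,2}(0.4136)·e^{-i·2·0.2371}. Compute d first:
With c≡cos(β/2)=0.978693 and s≡sin(β/2)=0.205329, N=[1·120·120·1]^{1/2}=120.000000
Admissible k: 4..5 (factorial args all ≥0)
  k=4: (−1)^0·120.0000/(24)·0.9787^2·0.2053^4 = +0.008513
  k=5: (−1)^1·120.0000/(120)·0.9787^0·0.2053^6 = -0.000075
d^3_{-2,2}(0.4136) = +0.008513 -0.000075 = +0.008438
D = (+0.251274+0.967916i)·(+0.008438)·(+0.889658-0.456627i) = +0.005616+0.006298i

Re=0.0056 Im=0.0063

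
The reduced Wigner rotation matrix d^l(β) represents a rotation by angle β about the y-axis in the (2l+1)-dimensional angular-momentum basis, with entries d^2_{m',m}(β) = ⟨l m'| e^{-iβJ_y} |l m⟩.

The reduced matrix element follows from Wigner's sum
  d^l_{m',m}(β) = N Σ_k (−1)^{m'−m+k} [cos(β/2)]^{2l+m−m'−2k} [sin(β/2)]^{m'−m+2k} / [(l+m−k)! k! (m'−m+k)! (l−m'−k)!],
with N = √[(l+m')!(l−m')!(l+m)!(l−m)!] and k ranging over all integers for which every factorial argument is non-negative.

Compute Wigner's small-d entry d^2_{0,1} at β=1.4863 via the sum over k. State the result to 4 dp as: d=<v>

d=0.1030

d^2_{0,1}(β=1.4863) via Wigner's sum:
Half-angle: c=0.736341, s=0.676611. N=√(2·2·6·1)=4.898979
The bounds max(0,m−m')=1 and min(l+m,l−m')=2 give 2 terms
  k=1: (−1)^0·4.8990/(2)·0.7363^3·0.6766^1 = +0.661685
  k=2: (−1)^1·4.8990/(2)·0.7363^1·0.6766^3 = -0.558690
d^2_{0,1}(1.4863) = +0.661685 -0.558690 = +0.102995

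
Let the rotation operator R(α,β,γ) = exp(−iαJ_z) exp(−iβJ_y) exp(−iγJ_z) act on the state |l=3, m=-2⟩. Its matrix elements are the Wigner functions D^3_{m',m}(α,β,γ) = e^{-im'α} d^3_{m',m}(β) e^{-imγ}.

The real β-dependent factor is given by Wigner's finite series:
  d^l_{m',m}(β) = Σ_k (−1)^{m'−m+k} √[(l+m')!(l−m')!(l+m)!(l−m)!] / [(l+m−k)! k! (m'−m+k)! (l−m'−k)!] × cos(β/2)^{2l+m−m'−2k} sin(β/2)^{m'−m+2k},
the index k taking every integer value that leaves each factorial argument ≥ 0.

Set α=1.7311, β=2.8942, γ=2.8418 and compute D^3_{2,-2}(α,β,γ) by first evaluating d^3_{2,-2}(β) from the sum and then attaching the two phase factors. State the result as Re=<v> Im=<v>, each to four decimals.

First d^3_{2,-2}(β=2.8942), then the phase factors e^{-i(2)α} and e^{-i(-2)γ}:
c=cos(2.8942/2)=0.123381, s=sin(2.8942/2)=0.992359; N=√[120·1·1·120]=120.000000
k: max(0,(-2)−(2))=0 … min(3+(-2),3−(2))=1
  k=0: (−1)^4·120.0000/(24)·0.1234^2·0.9924^4 = +0.073815
  k=1: (−1)^5·120.0000/(120)·0.1234^0·0.9924^6 = -0.955023
d^3_{2,-2}(2.8942) = +0.073815 -0.955023 = -0.881208
Attach z-rotation phases: D = e^{-i(2)(1.7311)}·(-0.881208)·e^{-i(-2)(2.8418)} = +0.533719-0.701194i

Re=0.5337 Im=-0.7012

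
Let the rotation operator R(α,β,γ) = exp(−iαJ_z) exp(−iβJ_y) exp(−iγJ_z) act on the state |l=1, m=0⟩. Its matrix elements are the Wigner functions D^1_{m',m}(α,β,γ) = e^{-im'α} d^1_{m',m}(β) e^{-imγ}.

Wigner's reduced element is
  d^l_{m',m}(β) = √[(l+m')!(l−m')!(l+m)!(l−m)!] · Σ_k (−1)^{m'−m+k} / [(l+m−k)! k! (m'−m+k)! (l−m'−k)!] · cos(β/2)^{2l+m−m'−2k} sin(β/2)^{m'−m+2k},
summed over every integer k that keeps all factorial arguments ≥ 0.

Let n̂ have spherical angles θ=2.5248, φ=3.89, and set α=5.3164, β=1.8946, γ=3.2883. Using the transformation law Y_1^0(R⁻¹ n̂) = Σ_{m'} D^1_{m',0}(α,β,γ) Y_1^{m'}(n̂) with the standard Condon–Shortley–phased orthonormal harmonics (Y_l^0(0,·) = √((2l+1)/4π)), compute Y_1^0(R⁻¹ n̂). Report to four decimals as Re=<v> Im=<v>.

Re=0.1654 Im=0.0000

Need the full column D^1_{m',0} for m'=−1..1 at α=5.3164, β=1.8946, γ=3.2883.
cos(β/2)=0.583877, sin(β/2)=0.811842
d^1_{-1,0}: single k=1 term ⇒ +0.670360;  D = +0.380730-0.551749i
d^1_{0,0}: k∈[0..1] ⇒ +0.340913 -0.659087 = -0.318175;  D = -0.318175+0.000000i
d^1_{1,0}: single k=0 term ⇒ -0.670360;  D = -0.380730-0.551749i
Y_1^{m'}(θ=2.5248,φ=3.89) and Σ D·Y over m':
  (+0.3807-0.5517i)·(-0.1464+0.1360i)  (-0.3182+0.0000i)·(-0.3986+0.0000i)  (-0.3807-0.5517i)·(+0.1464+0.1360i)
Y_1^0(R⁻¹ n̂) = +0.165369+0.000000i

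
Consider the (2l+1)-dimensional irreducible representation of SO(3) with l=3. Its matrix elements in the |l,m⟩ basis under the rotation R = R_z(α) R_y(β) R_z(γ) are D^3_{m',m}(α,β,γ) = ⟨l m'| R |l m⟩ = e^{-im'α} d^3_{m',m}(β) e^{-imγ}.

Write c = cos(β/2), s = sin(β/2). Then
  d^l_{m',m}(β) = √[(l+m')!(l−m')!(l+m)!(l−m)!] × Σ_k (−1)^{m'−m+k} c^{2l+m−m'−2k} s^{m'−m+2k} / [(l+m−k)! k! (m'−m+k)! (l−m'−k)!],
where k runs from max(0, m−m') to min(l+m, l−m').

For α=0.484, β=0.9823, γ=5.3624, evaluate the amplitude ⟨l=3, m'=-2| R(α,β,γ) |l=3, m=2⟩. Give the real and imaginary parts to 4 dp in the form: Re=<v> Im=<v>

Re=-0.1715 Im=0.0591

Split into d^3_{-2,2}(β=0.9823) × two z-phases.
With c≡cos(β/2)=0.881791 and s≡sin(β/2)=0.471640, N=[1·120·120·1]^{1/2}=120.000000
Admissible k: 4..5 (factorial args all ≥0)
  k=4: (−1)^0·120.0000/(24)·0.8818^2·0.4716^4 = +0.192373
  k=5: (−1)^1·120.0000/(120)·0.8818^0·0.4716^6 = -0.011007
d^3_{-2,2}(0.9823) = +0.192373 -0.011007 = +0.181366
Phases: e^{-i·(-2)·0.484}=+0.566948+0.823753i, e^{-i·(2)·5.3624}=-0.267478+0.963564i ⇒ D=-0.171461+0.059117i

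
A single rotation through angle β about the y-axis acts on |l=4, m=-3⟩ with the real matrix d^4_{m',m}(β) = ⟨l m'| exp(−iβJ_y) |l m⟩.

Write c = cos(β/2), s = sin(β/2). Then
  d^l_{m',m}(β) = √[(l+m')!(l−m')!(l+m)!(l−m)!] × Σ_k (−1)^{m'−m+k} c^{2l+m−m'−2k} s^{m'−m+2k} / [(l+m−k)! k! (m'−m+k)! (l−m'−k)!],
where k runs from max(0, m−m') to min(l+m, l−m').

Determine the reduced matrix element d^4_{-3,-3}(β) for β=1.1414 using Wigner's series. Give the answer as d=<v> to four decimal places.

d^4_{-3,-3}(β=1.1414) via Wigner's sum:
c=cos(1.1414/2)=0.841523, s=sin(1.1414/2)=0.540221; N=√[1·5040·1·5040]=5040.000000
The bounds max(0,m−m')=0 and min(l+m,l−m')=1 give 2 terms
  k=0: (−1)^0·5040.0000/(5040)·0.8415^8·0.5402^0 = +0.251494
  k=1: (−1)^1·5040.0000/(720)·0.8415^6·0.5402^2 = -0.725500
d^4_{-3,-3}(1.1414) = +0.251494 -0.725500 = -0.474006

d=-0.4740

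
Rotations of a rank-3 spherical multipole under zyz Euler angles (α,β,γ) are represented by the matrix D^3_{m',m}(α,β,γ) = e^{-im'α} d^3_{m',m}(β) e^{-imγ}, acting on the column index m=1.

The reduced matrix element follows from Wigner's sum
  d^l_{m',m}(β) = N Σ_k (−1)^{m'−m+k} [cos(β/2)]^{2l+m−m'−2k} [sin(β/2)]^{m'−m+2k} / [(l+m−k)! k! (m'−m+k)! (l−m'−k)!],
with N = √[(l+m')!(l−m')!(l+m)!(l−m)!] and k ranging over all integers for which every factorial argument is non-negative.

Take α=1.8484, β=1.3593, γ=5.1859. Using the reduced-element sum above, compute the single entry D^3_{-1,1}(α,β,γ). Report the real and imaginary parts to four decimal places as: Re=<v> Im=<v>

Re=-0.1705 Im=0.0338

Split into d^3_{-1,1}(β=1.3593) × two z-phases.
Half-angle: c=0.777793, s=0.628521. N=√(2·24·24·2)=48.000000
k∈{2,3,4} keeps every argument non-negative
  k=2: (−1)^0·48.0000/(8)·0.7778^4·0.6285^2 = +0.867453
  k=3: (−1)^1·48.0000/(6)·0.7778^2·0.6285^4 = -0.755260
  k=4: (−1)^2·48.0000/(48)·0.7778^0·0.6285^6 = +0.061648
d^3_{-1,1}(1.3593) = +0.867453 -0.755260 +0.061648 = +0.173841
D = (-0.274052+0.961715i)·(+0.173841)·(+0.456014+0.889973i) = -0.170516+0.033839i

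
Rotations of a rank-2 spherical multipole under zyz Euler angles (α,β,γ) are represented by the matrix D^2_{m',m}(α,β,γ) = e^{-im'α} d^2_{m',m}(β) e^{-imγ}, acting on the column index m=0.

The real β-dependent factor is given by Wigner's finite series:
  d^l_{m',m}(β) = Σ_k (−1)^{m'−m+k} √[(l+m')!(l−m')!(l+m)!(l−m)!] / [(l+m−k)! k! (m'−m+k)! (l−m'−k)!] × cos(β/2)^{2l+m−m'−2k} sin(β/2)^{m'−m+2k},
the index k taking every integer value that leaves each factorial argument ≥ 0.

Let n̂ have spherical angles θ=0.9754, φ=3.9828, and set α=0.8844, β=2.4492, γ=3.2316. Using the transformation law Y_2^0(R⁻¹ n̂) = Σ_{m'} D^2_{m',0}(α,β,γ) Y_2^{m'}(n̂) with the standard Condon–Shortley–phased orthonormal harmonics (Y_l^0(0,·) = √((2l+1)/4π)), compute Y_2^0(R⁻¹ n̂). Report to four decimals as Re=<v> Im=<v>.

Need the full column D^2_{m',0} for m'=−2..2 at α=0.8844, β=2.4492, γ=3.2316.
cos(β/2)=0.339322, sin(β/2)=0.940670
d^2_{-2,0}: single k=2 term ⇒ +0.249560;  D = -0.049092+0.244684i
d^2_{-1,0}: k∈[1..2] ⇒ +0.090022 -0.691831 = -0.601809;  D = -0.381399-0.465520i
d^2_{0,0}: k∈[0..2] ⇒ +0.013257 -0.407530 +0.782978 = +0.388705;  D = +0.388705+0.000000i
d^2_{1,0}: k∈[0..1] ⇒ -0.090022 +0.691831 = +0.601809;  D = +0.381399-0.465520i
d^2_{2,0}: single k=0 term ⇒ +0.249560;  D = -0.049092-0.244684i
Y_2^{m'}(θ=0.9754,φ=3.9828) and Σ D·Y over m':
  (-0.0491+0.2447i)·(-0.0295-0.2631i)  (-0.3814-0.4655i)·(-0.2391+0.2674i)  (+0.3887+0.0000i)·(-0.0178+0.0000i)  (+0.3814-0.4655i)·(+0.2391+0.2674i)  (-0.0491-0.2447i)·(-0.0295+0.2631i)
Y_2^0(R⁻¹ n̂) = +0.556107+0.000000i

Re=0.5561 Im=0.0000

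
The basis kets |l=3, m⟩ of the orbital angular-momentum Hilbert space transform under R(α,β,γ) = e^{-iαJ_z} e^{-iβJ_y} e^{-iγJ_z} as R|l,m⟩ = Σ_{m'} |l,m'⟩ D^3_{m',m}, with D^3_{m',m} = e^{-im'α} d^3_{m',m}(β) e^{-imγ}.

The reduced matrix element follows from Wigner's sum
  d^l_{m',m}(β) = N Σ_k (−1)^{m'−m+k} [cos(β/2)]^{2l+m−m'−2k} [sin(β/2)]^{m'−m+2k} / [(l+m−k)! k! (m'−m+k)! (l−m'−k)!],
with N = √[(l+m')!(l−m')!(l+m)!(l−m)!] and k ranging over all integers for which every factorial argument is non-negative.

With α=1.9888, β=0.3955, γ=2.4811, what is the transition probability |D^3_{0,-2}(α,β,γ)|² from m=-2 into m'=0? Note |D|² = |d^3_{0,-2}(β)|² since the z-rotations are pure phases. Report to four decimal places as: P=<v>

First d^3_{0,-2}(β=0.3955), then the phase factors e^{-i(0)α} and e^{-i(-2)γ}:
With c≡cos(β/2)=0.980511 and s≡sin(β/2)=0.196464, N=[6·6·1·120]^{1/2}=65.726707
The bounds max(0,m−m')=0 and min(l+m,l−m')=1 give 2 terms
  k=0: (−1)^2·65.7267/(12)·0.9805^4·0.1965^2 = +0.195405
  k=1: (−1)^3·65.7267/(12)·0.9805^2·0.1965^4 = -0.007845
d^3_{0,-2}(0.3955) = +0.195405 -0.007845 = +0.187560
|D^3_{0,-2}|² = |d^3_{0,-2}(β)|² = (+0.187560)² = 0.035179 (the z-rotation phases have unit modulus)

P=0.0352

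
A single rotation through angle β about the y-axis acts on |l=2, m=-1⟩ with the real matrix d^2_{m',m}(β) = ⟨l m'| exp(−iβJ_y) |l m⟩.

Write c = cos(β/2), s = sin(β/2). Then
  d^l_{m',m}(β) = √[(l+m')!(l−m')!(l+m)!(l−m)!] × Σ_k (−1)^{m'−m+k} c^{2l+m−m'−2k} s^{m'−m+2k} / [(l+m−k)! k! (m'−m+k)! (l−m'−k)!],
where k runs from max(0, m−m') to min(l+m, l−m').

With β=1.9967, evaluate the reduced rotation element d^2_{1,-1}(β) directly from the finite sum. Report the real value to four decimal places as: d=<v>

d^2_{1,-1}(β=1.9967) via Wigner's sum:
Half-angle: c=0.541690, s=0.840578. N=√(6·1·1·6)=6.000000
The bounds max(0,m−m')=0 and min(l+m,l−m')=1 give 2 terms
  k=0: (−1)^2·6.0000/(2)·0.5417^2·0.8406^2 = +0.621984
  k=1: (−1)^3·6.0000/(6)·0.5417^0·0.8406^4 = -0.499244
d^2_{1,-1}(1.9967) = +0.621984 -0.499244 = +0.122740

d=0.1227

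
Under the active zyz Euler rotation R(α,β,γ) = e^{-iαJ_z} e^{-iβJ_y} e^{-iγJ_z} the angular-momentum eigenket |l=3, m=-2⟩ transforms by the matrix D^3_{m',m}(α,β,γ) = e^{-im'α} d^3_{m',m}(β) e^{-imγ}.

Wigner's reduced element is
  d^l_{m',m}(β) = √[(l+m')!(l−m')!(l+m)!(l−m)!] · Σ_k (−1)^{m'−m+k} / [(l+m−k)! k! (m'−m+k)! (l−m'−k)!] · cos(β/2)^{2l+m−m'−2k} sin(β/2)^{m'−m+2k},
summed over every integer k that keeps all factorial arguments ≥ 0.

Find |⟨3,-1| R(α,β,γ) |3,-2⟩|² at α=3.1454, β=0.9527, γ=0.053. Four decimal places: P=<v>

P=0.1412

Split into d^3_{-1,-2}(β=0.9527) × two z-phases.
With c≡cos(β/2)=0.888675 and s≡sin(β/2)=0.458539, N=[2·24·1·120]^{1/2}=75.894664
Admissible k: 0..1 (factorial args all ≥0)
  k=0: (−1)^1·75.8947/(24)·0.8887^5·0.4585^1 = -0.803692
  k=1: (−1)^2·75.8947/(12)·0.8887^3·0.4585^3 = +0.427943
d^3_{-1,-2}(0.9527) = -0.803692 +0.427943 = -0.375749
|D^3_{-1,-2}|² = |d^3_{-1,-2}(β)|² = (-0.375749)² = 0.141187 (the z-rotation phases have unit modulus)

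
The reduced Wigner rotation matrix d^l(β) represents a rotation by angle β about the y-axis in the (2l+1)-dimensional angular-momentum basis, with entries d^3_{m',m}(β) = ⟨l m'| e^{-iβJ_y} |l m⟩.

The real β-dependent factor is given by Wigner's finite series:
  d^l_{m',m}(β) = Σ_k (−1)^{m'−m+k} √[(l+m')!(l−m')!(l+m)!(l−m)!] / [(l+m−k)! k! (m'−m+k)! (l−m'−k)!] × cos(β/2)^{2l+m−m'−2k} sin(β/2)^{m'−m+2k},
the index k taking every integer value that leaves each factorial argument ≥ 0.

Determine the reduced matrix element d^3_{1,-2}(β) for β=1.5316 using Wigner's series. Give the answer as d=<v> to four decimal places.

d=-0.4241

d^3_{1,-2}(β=1.5316) via Wigner's sum:
With c≡cos(β/2)=0.720828 and s≡sin(β/2)=0.693114, N=[24·2·1·120]^{1/2}=75.894664
The bounds max(0,m−m')=0 and min(l+m,l−m')=1 give 2 terms
  k=0: (−1)^3·75.8947/(12)·0.7208^3·0.6931^3 = -0.788749
  k=1: (−1)^4·75.8947/(24)·0.7208^1·0.6931^5 = +0.364632
d^3_{1,-2}(1.5316) = -0.788749 +0.364632 = -0.424117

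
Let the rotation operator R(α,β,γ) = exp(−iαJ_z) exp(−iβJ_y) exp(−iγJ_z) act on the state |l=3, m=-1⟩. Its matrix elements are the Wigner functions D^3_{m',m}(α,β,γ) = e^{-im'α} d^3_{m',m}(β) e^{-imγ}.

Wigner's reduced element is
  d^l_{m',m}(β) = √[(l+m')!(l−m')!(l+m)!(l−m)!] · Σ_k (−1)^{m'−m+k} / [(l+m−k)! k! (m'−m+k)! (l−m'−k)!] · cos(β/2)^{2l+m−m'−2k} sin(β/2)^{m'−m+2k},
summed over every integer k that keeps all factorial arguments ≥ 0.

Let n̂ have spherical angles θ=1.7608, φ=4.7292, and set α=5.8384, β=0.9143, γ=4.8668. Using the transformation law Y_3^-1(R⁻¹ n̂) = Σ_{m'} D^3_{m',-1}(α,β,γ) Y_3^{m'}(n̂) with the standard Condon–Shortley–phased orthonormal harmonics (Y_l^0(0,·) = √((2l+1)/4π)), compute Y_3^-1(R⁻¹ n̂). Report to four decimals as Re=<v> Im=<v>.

Re=-0.2209 Im=0.0654

Need the full column D^3_{m',-1} for m'=−3..3 at α=5.8384, β=0.9143, γ=4.8668.
cos(β/2)=0.897314, sin(β/2)=0.441393
d^3_{-3,-1}: single k=2 term ⇒ +0.489186;  D = -0.452294-0.186368i
d^3_{-2,-1}: k∈[1..2] ⇒ +0.811984 -0.392951 = +0.419033;  D = -0.281048-0.310807i
d^3_{-1,-1}: k∈[0..2] ⇒ +0.521996 -1.010457 +0.183375 = -0.305087;  D = +0.087350+0.292315i
d^3_{0,-1}: k∈[0..2] ⇒ -0.889484 +0.645685 -0.052079 = -0.295878;  D = -0.045506+0.292358i
d^3_{1,-1}: k∈[0..2] ⇒ +0.757843 -0.244500 +0.007395 = +0.520738;  D = +0.293685-0.430020i
d^3_{2,-1}: k∈[0..1] ⇒ -0.392951 +0.047541 = -0.345410;  D = -0.298577+0.173666i
d^3_{3,-1}: single k=0 term ⇒ +0.118368;  D = +0.117970-0.009699i
Y_3^{m'}(θ=1.7608,φ=4.7292) and Σ D·Y over m':
  (-0.4523-0.1864i)·(-0.0199-0.3946i)  (-0.2810-0.3108i)·(+0.1860-0.0063i)  (+0.0873+0.2923i)·(-0.0044-0.2607i)  (-0.0455+0.2924i)·(+0.1989+0.0000i)  (+0.2937-0.4300i)·(+0.0044-0.2607i)  (-0.2986+0.1737i)·(+0.1860+0.0063i)  (+0.1180-0.0097i)·(+0.0199-0.3946i)
Y_3^-1(R⁻¹ n̂) = -0.220914+0.065449i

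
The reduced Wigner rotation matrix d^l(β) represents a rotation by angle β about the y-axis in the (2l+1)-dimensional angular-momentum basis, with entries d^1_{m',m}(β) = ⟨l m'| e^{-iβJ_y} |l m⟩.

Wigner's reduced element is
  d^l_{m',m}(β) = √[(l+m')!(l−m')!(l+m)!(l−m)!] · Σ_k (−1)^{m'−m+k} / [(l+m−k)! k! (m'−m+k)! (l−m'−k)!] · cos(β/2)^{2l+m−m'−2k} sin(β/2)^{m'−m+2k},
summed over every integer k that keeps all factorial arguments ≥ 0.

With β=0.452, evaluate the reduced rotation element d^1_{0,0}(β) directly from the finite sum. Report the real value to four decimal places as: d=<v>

d=0.8996

d^1_{0,0}(β=0.452) via Wigner's sum:
Half-angle: c=0.974571, s=0.224081. N=√(1·1·1·1)=1.000000
The bounds max(0,m−m')=0 and min(l+m,l−m')=1 give 2 terms
  k=0: (−1)^0·1.0000/(1)·0.9746^2·0.2241^0 = +0.949788
  k=1: (−1)^1·1.0000/(1)·0.9746^0·0.2241^2 = -0.050212
d^1_{0,0}(0.452) = +0.949788 -0.050212 = +0.899575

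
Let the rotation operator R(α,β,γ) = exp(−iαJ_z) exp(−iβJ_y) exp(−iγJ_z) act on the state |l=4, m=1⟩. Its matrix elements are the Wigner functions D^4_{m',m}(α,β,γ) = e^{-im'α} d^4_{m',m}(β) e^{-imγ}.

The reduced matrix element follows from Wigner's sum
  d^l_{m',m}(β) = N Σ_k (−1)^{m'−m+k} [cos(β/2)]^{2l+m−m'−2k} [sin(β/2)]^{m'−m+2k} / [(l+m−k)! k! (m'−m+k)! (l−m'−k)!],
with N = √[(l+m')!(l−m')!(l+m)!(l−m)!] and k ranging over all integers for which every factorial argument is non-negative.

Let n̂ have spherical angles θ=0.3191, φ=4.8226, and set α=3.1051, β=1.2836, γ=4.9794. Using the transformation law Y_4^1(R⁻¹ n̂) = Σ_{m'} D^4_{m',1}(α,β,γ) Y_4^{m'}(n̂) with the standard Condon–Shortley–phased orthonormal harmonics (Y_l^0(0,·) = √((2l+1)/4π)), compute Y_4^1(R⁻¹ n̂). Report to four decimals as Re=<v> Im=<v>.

Need the full column D^4_{m',1} for m'=−4..4 at α=3.1051, β=1.2836, γ=4.9794.
cos(β/2)=0.801020, sin(β/2)=0.598638
d^4_{-4,1}: single k=5 term ⇒ +0.295696;  D = +0.118675+0.270836i
d^4_{-3,1}: k∈[4..5] ⇒ +0.699438 -0.234392 = +0.465046;  D = -0.170978-0.432475i
d^4_{-2,1}: k∈[3..5] ⇒ +1.000516 -0.838220 +0.093633 = +0.255929;  D = +0.085348+0.241279i
d^4_{-1,1}: k∈[2..5] ⇒ +0.946646 -1.586176 +0.442960 -0.016494 = -0.213065;  D = +0.063678+0.203326i
d^4_{0,1}: k∈[1..4] ⇒ +0.566475 -1.898345 +1.060273 -0.098698 = -0.370294;  D = -0.097702-0.357172i
d^4_{1,1}: k∈[0..3] ⇒ +0.169490 -1.419969 +1.586176 -0.295306 = +0.040392;  D = -0.009229-0.039323i
d^4_{2,1}: k∈[0..2] ⇒ -0.537406 +1.500773 -0.558813 = +0.404554;  D = +0.078002+0.396963i
d^4_{3,1}: k∈[0..1] ⇒ +0.751377 -0.699438 = +0.051939;  D = -0.008148-0.051296i
d^4_{4,1}: single k=0 term ⇒ -0.529423;  D = -0.063925-0.525550i
Y_4^{m'}(θ=0.3191,φ=4.8226) and Σ D·Y over m':
  (+0.1187+0.2708i)·(+0.0039-0.0018i)  (-0.1710-0.4325i)·(-0.0119-0.0347i)  (+0.0853+0.2413i)·(-0.1706+0.0382i)  (+0.0637+0.2033i)·(+0.0513+0.4638i)  (-0.0977-0.3572i)·(+0.4657+0.0000i)  (-0.0092-0.0393i)·(-0.0513+0.4638i)  (+0.0780+0.3970i)·(-0.1706-0.0382i)  (-0.0081-0.0513i)·(+0.0119-0.0347i)  (-0.0639-0.5255i)·(+0.0039+0.0018i)
Y_4^1(R⁻¹ n̂) = -0.152920-0.227815i

Re=-0.1529 Im=-0.2278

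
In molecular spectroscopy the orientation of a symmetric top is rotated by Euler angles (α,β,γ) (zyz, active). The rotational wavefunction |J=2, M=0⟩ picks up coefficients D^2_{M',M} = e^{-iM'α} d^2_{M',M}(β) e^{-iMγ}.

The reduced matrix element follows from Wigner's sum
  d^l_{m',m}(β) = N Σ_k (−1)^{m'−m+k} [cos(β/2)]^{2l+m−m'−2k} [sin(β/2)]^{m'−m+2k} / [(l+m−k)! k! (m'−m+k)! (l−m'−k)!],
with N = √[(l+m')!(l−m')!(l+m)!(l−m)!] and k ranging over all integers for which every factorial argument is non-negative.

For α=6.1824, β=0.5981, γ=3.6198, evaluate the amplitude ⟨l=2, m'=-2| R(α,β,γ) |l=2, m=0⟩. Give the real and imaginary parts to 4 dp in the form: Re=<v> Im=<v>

Re=0.1902 Im=-0.0389

D^2_{-2,0}(6.1824,0.5981,3.6198) = e^{-i·-2·6.1824}·d^2_{-2,0}(0.5981)·e^{-i·0·3.6198}. Compute d first:
With c≡cos(β/2)=0.955617 and s≡sin(β/2)=0.294613, N=[1·24·2·2]^{1/2}=9.797959
The bounds max(0,m−m')=2 and min(l+m,l−m')=2 give 1 term
  k=2: (−1)^0·9.7980/(4)·0.9556^2·0.2946^2 = +0.194154
d^2_{-2,0}(0.5981) = +0.194154
Attach z-rotation phases: D = e^{-i(-2)(6.1824)}·(+0.194154)·e^{-i(0)(3.6198)} = +0.190223-0.038871i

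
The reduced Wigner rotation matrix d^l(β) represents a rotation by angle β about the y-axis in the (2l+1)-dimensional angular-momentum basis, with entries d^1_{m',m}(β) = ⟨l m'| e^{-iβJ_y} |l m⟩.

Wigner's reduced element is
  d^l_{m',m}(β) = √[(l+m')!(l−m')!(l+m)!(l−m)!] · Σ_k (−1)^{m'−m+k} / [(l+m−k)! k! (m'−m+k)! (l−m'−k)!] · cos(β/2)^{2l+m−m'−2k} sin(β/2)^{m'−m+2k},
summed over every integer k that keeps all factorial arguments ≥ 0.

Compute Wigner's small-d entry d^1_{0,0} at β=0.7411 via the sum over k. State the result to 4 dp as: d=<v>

d^1_{0,0}(β=0.7411) via Wigner's sum:
With c≡cos(β/2)=0.932128 and s≡sin(β/2)=0.362128, N=[1·1·1·1]^{1/2}=1.000000
k∈{0,1} keeps every argument non-negative
  k=0: (−1)^0·1.0000/(1)·0.9321^2·0.3621^0 = +0.868863
  k=1: (−1)^1·1.0000/(1)·0.9321^0·0.3621^2 = -0.131137
d^1_{0,0}(0.7411) = +0.868863 -0.131137 = +0.737726

d=0.7377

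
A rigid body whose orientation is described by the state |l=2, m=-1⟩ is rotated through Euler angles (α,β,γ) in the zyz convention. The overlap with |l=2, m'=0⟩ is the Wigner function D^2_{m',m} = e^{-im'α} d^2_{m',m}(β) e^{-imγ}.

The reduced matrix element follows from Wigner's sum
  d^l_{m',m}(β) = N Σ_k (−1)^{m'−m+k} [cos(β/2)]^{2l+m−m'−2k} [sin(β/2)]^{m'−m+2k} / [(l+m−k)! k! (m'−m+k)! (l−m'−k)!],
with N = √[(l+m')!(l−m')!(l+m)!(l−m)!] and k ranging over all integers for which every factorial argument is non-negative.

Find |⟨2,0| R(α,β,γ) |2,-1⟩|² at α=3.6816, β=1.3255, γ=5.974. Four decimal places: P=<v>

D^2_{0,-1}(3.6816,1.3255,5.974) = e^{-i·0·3.6816}·d^2_{0,-1}(1.3255)·e^{-i·-1·5.974}. Compute d first:
With c≡cos(β/2)=0.788303 and s≡sin(β/2)=0.615287, N=[2·2·1·6]^{1/2}=4.898979
Admissible k: 0..1 (factorial args all ≥0)
  k=0: (−1)^1·4.8990/(2)·0.7883^3·0.6153^1 = -0.738301
  k=1: (−1)^2·4.8990/(2)·0.7883^1·0.6153^3 = +0.449782
d^2_{0,-1}(1.3255) = -0.738301 +0.449782 = -0.288518
|D^2_{0,-1}|² = |d^2_{0,-1}(β)|² = (-0.288518)² = 0.083243 (the z-rotation phases have unit modulus)

P=0.0832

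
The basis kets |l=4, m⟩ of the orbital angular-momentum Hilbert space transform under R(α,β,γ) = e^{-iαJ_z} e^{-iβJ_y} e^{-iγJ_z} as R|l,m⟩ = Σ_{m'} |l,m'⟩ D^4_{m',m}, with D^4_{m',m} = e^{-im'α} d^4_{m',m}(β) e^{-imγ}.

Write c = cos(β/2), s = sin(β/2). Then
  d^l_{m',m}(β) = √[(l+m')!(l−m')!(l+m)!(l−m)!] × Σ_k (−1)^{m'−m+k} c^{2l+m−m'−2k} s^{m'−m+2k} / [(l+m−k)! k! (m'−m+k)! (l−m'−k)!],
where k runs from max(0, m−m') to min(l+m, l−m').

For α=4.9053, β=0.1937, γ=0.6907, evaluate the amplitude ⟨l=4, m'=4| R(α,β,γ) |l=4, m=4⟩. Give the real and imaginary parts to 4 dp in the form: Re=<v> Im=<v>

Re=-0.8897 Im=0.3687

Split into d^4_{4,4}(β=0.1937) × two z-phases.
c=cos(0.1937/2)=0.995314, s=sin(0.1937/2)=0.096699; N=√[40320·1·40320·1]=40320.000000
k∈{0} keeps every argument non-negative
  k=0: (−1)^0·40320.0000/(40320)·0.9953^8·0.0967^0 = +0.963119
d^4_{4,4}(0.1937) = +0.963119
Phases: e^{-i·(4)·4.9053}=+0.716765-0.697315i, e^{-i·(4)·0.6907}=-0.929112-0.369799i ⇒ D=-0.889750+0.368705i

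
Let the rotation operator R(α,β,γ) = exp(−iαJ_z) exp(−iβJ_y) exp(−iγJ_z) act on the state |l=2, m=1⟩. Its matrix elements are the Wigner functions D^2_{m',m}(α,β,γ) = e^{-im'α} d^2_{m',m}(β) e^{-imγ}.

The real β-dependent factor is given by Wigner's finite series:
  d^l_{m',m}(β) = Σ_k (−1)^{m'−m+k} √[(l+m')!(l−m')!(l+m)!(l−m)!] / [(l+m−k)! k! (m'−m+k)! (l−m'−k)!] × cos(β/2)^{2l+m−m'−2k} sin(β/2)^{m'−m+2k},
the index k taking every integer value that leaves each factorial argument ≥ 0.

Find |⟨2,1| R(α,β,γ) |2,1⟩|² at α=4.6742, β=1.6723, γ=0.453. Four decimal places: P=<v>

First d^2_{1,1}(β=1.6723), then the phase factors e^{-i(1)α} and e^{-i(1)γ}:
With c≡cos(β/2)=0.670325 and s≡sin(β/2)=0.742068, N=[6·1·6·1]^{1/2}=6.000000
k∈{0,1} keeps every argument non-negative
  k=0: (−1)^0·6.0000/(6)·0.6703^4·0.7421^0 = +0.201902
  k=1: (−1)^1·6.0000/(2)·0.6703^2·0.7421^2 = -0.742299
d^2_{1,1}(1.6723) = +0.201902 -0.742299 = -0.540397
|D^2_{1,1}|² = |d^2_{1,1}(β)|² = (-0.540397)² = 0.292029 (the z-rotation phases have unit modulus)

P=0.2920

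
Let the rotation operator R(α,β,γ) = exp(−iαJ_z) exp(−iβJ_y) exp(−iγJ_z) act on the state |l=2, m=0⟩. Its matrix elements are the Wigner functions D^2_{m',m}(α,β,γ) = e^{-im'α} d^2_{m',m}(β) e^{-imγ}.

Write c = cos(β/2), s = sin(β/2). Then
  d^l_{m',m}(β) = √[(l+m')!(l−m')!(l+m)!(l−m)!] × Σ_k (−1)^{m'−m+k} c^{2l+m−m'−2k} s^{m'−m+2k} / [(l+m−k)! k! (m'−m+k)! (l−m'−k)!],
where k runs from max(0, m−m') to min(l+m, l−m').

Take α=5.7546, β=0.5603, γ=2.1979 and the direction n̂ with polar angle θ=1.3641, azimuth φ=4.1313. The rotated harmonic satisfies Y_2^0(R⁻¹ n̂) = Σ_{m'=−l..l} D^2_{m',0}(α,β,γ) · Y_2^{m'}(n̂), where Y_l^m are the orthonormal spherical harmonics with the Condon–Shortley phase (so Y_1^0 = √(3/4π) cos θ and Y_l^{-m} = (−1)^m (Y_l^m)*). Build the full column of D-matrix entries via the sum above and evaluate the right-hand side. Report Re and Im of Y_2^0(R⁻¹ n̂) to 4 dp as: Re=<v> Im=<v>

Need the full column D^2_{m',0} for m'=−2..2 at α=5.7546, β=0.5603, γ=2.1979.
cos(β/2)=0.961014, sin(β/2)=0.276500
d^2_{-2,0}: single k=2 term ⇒ +0.172952;  D = +0.084978-0.150635i
d^2_{-1,0}: k∈[1..2] ⇒ +0.601118 -0.049761 = +0.551357;  D = +0.476108-0.278056i
d^2_{0,0}: k∈[0..2] ⇒ +0.852941 -0.282429 +0.005845 = +0.576357;  D = +0.576357+0.000000i
d^2_{1,0}: k∈[0..1] ⇒ -0.601118 +0.049761 = -0.551357;  D = -0.476108-0.278056i
d^2_{2,0}: single k=0 term ⇒ +0.172952;  D = +0.084978+0.150635i
Y_2^{m'}(θ=1.3641,φ=4.1313) and Σ D·Y over m':
  (+0.0850-0.1506i)·(-0.1470-0.3395i)  (+0.4761-0.2781i)·(-0.0852+0.1297i)  (+0.5764+0.0000i)·(-0.2755+0.0000i)  (-0.4761-0.2781i)·(+0.0852+0.1297i)  (+0.0850+0.1506i)·(-0.1470+0.3395i)
Y_2^0(R⁻¹ n̂) = -0.295070-0.000000i

Re=-0.2951 Im=0.0000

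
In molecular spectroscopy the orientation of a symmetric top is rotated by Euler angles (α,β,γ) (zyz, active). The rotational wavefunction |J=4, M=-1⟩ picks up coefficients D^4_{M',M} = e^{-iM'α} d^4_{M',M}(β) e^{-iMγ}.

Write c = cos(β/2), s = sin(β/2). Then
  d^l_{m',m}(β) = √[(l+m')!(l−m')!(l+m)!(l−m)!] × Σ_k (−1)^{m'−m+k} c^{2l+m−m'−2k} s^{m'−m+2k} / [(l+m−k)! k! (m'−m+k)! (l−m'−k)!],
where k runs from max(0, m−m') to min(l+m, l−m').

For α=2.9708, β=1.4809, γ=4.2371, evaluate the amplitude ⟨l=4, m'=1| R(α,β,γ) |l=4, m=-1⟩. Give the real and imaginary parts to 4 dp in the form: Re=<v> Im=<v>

D^4_{1,-1}(2.9708,1.4809,4.2371) = e^{-i·1·2.9708}·d^4_{1,-1}(1.4809)·e^{-i·-1·4.2371}. Compute d first:
Half-angle: c=0.738165, s=0.674620. N=√(120·6·6·120)=720.000000
The bounds max(0,m−m')=0 and min(l+m,l−m')=3 give 4 terms
  k=0: (−1)^2·720.0000/(72)·0.7382^6·0.6746^2 = +0.736274
  k=1: (−1)^3·720.0000/(24)·0.7382^4·0.6746^4 = -1.844898
  k=2: (−1)^4·720.0000/(48)·0.7382^2·0.6746^6 = +0.770467
  k=3: (−1)^5·720.0000/(720)·0.7382^0·0.6746^8 = -0.042902
d^4_{1,-1}(1.4809) = +0.736274 -1.844898 +0.770467 -0.042902 = -0.381059
D = (-0.985450-0.169964i)·(-0.381059)·(-0.457595-0.889161i) = -0.114246-0.363529i

Re=-0.1142 Im=-0.3635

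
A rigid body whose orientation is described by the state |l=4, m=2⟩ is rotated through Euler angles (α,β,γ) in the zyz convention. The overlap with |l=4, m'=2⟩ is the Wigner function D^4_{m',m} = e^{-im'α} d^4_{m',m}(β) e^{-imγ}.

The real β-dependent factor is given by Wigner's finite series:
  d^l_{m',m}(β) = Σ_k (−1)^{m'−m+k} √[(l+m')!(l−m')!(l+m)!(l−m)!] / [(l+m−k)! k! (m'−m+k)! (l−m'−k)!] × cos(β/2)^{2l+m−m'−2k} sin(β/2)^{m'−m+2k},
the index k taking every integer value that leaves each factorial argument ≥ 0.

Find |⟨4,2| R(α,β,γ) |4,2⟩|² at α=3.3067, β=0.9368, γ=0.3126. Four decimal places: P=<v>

Split into d^4_{2,2}(β=0.9368) × two z-phases.
With c≡cos(β/2)=0.892292 and s≡sin(β/2)=0.451459, N=[720·2·720·2]^{1/2}=1440.000000
k: max(0,(2)−(2))=0 … min(4+(2),4−(2))=2
  k=0: (−1)^0·1440.0000/(1440)·0.8923^8·0.4515^0 = +0.401842
  k=1: (−1)^1·1440.0000/(120)·0.8923^6·0.4515^2 = -1.234410
  k=2: (−1)^2·1440.0000/(96)·0.8923^4·0.4515^4 = +0.394996
d^4_{2,2}(0.9368) = +0.401842 -1.234410 +0.394996 = -0.437572
|D^4_{2,2}|² = |d^4_{2,2}(β)|² = (-0.437572)² = 0.191470 (the z-rotation phases have unit modulus)

P=0.1915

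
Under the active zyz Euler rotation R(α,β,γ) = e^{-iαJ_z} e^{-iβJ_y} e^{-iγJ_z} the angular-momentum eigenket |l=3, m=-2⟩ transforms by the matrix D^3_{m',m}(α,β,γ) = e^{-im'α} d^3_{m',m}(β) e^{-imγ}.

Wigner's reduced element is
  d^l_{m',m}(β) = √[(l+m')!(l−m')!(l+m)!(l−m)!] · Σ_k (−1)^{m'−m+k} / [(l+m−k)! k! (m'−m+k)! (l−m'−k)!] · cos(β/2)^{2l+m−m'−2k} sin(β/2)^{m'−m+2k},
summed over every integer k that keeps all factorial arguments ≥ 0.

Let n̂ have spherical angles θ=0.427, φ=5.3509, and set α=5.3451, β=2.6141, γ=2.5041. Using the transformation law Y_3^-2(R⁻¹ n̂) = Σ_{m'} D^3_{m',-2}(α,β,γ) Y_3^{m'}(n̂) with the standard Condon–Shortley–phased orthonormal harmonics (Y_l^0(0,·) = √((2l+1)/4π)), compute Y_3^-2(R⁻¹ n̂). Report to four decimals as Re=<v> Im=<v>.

Re=-0.1169 Im=0.3756

Need the full column D^3_{m',-2} for m'=−3..3 at α=5.3451, β=2.6141, γ=2.5041.
cos(β/2)=0.260699, sin(β/2)=0.965420
d^3_{-3,-2}: single k=1 term ⇒ +0.002848;  D = -0.001662+0.002312i
d^3_{-2,-2}: k∈[0..1] ⇒ +0.000314 -0.021526 = -0.021212;  D = +0.021211-0.000203i
d^3_{-1,-2}: k∈[0..1] ⇒ -0.003676 +0.100832 = +0.097156;  D = -0.058198-0.077796i
d^3_{0,-2}: k∈[0..1] ⇒ +0.023580 -0.323374 = -0.299794;  D = -0.087395+0.286772i
d^3_{1,-2}: k∈[0..1] ⇒ -0.100832 +0.691387 = +0.590555;  D = +0.557357-0.195216i
d^3_{2,-2}: k∈[0..1] ⇒ +0.295199 -0.809651 = -0.514452;  D = -0.424251-0.290985i
d^3_{3,-2}: single k=0 term ⇒ -0.535546;  D = -0.016881-0.535280i
Y_3^{m'}(θ=0.427,φ=5.3509) and Σ D·Y over m':
  (-0.0017+0.0023i)·(-0.0279+0.0100i)  (+0.0212-0.0002i)·(-0.0462+0.1527i)  (-0.0582-0.0778i)·(+0.2507+0.3377i)  (-0.0874+0.2868i)·(+0.3880+0.0000i)  (+0.5574-0.1952i)·(-0.2507+0.3377i)  (-0.4243-0.2910i)·(-0.0462-0.1527i)  (-0.0169-0.5353i)·(+0.0279+0.0100i)
Y_3^-2(R⁻¹ n̂) = -0.116884+0.375595i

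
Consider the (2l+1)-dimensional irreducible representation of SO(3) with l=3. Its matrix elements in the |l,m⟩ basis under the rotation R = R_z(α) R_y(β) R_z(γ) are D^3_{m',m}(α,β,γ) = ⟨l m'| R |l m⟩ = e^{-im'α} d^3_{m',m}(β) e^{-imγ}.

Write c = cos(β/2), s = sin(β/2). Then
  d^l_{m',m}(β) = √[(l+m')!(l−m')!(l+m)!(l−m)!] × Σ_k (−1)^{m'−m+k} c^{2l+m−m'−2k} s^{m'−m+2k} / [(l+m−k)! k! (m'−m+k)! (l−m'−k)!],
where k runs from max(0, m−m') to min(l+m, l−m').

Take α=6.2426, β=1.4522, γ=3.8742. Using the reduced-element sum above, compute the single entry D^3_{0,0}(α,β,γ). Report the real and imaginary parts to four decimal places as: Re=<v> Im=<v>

D^3_{0,0}(6.2426,1.4522,3.8742) = e^{-i·0·6.2426}·d^3_{0,0}(1.4522)·e^{-i·0·3.8742}. Compute d first:
With c≡cos(β/2)=0.747770 and s≡sin(β/2)=0.663958, N=[6·6·6·6]^{1/2}=36.000000
The bounds max(0,m−m')=0 and min(l+m,l−m')=3 give 4 terms
  k=0: (−1)^0·36.0000/(36)·0.7478^6·0.6640^0 = +0.174826
  k=1: (−1)^1·36.0000/(4)·0.7478^4·0.6640^2 = -1.240496
  k=2: (−1)^2·36.0000/(4)·0.7478^2·0.6640^4 = +0.978006
  k=3: (−1)^3·36.0000/(36)·0.7478^0·0.6640^6 = -0.085673
d^3_{0,0}(1.4522) = +0.174826 -1.240496 +0.978006 -0.085673 = -0.173337
Attach z-rotation phases: D = e^{-i(0)(6.2426)}·(-0.173337)·e^{-i(0)(3.8742)} = -0.173337+0.000000i

Re=-0.1733 Im=0.0000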